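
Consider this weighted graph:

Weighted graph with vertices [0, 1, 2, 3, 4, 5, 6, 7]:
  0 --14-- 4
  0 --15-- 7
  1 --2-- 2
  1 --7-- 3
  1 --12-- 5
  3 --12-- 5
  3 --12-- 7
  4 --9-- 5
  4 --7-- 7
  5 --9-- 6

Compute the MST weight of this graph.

Applying Kruskal's algorithm (sort edges by weight, add if no cycle):
  Add (1,2) w=2
  Add (1,3) w=7
  Add (4,7) w=7
  Add (4,5) w=9
  Add (5,6) w=9
  Add (1,5) w=12
  Skip (3,7) w=12 (creates cycle)
  Skip (3,5) w=12 (creates cycle)
  Add (0,4) w=14
  Skip (0,7) w=15 (creates cycle)
MST weight = 60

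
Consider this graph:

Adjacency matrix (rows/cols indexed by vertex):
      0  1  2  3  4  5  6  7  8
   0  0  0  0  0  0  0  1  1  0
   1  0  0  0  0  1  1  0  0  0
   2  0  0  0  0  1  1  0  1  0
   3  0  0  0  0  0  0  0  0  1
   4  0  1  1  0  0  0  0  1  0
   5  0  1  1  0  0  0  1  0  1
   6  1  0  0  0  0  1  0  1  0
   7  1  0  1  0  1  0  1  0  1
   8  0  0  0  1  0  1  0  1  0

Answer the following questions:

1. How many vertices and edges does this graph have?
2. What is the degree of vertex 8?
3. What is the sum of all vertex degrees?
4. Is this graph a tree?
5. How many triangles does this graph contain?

Count: 9 vertices, 13 edges.
Vertex 8 has neighbors [3, 5, 7], degree = 3.
Handshaking lemma: 2 * 13 = 26.
A tree on 9 vertices has 8 edges. This graph has 13 edges (5 extra). Not a tree.
Number of triangles = 2.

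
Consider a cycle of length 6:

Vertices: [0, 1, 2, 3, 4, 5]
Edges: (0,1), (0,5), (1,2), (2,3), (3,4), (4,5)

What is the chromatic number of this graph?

This is an even cycle (C_6). Even cycles are bipartite.
Chromatic number = 2.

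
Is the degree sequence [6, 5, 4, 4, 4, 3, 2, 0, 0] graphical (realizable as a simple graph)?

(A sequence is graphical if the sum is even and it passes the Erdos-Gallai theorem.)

Sum of degrees = 28. Sum is even and passes Erdos-Gallai. The sequence IS graphical.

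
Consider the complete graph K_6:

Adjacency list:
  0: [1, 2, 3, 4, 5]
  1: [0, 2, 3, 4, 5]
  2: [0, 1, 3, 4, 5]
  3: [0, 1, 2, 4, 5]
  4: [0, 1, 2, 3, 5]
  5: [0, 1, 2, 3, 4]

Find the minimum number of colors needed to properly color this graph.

In K_6, every vertex is adjacent to every other vertex.
Each vertex needs a unique color.
Chromatic number = 6.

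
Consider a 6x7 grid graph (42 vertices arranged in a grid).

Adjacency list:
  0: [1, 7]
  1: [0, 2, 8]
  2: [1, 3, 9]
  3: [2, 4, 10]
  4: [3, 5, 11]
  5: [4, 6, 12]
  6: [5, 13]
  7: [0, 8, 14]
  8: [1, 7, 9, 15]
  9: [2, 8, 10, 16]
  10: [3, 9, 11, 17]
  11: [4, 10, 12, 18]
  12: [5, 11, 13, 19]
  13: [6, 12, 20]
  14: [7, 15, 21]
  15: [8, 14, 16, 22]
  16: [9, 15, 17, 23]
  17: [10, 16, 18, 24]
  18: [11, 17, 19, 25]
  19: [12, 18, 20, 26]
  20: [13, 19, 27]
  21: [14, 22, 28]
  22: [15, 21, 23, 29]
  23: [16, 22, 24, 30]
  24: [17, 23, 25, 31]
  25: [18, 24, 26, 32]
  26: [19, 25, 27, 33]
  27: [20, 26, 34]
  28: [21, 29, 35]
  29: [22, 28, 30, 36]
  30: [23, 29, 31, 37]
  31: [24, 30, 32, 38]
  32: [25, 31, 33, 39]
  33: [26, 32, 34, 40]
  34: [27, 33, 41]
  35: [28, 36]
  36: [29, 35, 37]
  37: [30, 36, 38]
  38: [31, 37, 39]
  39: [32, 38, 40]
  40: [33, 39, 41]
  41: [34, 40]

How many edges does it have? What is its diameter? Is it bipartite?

A 6x7 grid has 35 vertical edges and 36 horizontal edges.
Total edges = 35 + 36 = 71.
Diameter = (6-1) + (7-1) = 11 (corner to opposite corner).
Grid graphs are bipartite (checkerboard coloring).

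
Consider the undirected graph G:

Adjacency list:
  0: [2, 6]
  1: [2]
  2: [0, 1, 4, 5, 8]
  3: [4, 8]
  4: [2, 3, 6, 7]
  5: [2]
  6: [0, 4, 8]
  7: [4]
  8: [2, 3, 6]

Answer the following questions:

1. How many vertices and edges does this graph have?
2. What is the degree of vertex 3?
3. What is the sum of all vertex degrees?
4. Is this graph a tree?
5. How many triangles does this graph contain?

Count: 9 vertices, 11 edges.
Vertex 3 has neighbors [4, 8], degree = 2.
Handshaking lemma: 2 * 11 = 22.
A tree on 9 vertices has 8 edges. This graph has 11 edges (3 extra). Not a tree.
Number of triangles = 0.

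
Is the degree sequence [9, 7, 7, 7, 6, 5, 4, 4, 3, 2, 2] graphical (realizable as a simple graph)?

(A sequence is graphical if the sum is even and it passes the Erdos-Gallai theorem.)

Sum of degrees = 56. Sum is even and passes Erdos-Gallai. The sequence IS graphical.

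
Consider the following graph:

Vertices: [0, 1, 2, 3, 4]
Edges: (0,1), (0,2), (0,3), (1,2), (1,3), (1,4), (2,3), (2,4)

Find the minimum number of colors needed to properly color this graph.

The graph has a maximum clique of size 4 (lower bound on chromatic number).
A valid 4-coloring: {0: 2, 1: 0, 2: 1, 3: 3, 4: 2}.
Chromatic number = 4.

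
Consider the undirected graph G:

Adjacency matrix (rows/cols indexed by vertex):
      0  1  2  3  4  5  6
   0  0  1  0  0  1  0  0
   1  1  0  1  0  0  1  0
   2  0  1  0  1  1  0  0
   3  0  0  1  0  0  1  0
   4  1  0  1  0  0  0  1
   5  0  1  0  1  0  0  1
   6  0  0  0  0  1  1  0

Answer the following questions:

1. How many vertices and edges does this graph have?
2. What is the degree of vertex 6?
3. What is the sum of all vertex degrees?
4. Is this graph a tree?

Count: 7 vertices, 9 edges.
Vertex 6 has neighbors [4, 5], degree = 2.
Handshaking lemma: 2 * 9 = 18.
A tree on 7 vertices has 6 edges. This graph has 9 edges (3 extra). Not a tree.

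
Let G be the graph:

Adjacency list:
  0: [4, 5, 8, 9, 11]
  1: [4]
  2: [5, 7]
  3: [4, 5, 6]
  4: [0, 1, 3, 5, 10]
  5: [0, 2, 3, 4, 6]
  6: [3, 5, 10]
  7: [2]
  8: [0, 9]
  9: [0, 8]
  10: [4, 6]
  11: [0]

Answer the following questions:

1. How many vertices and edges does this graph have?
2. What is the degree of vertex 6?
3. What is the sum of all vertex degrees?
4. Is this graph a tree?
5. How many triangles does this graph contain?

Count: 12 vertices, 16 edges.
Vertex 6 has neighbors [3, 5, 10], degree = 3.
Handshaking lemma: 2 * 16 = 32.
A tree on 12 vertices has 11 edges. This graph has 16 edges (5 extra). Not a tree.
Number of triangles = 4.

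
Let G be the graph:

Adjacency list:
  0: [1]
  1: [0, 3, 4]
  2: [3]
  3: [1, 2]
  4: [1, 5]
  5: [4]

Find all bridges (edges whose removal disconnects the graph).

A bridge is an edge whose removal increases the number of connected components.
Bridges found: (0,1), (1,3), (1,4), (2,3), (4,5)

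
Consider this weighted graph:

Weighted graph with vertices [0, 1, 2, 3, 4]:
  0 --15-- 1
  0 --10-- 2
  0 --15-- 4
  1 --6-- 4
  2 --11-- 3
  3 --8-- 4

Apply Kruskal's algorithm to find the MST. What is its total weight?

Applying Kruskal's algorithm (sort edges by weight, add if no cycle):
  Add (1,4) w=6
  Add (3,4) w=8
  Add (0,2) w=10
  Add (2,3) w=11
  Skip (0,4) w=15 (creates cycle)
  Skip (0,1) w=15 (creates cycle)
MST weight = 35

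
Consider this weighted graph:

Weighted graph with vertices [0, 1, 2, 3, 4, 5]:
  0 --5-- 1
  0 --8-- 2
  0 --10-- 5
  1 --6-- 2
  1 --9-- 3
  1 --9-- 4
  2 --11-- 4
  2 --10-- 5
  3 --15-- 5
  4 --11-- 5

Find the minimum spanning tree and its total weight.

Applying Kruskal's algorithm (sort edges by weight, add if no cycle):
  Add (0,1) w=5
  Add (1,2) w=6
  Skip (0,2) w=8 (creates cycle)
  Add (1,4) w=9
  Add (1,3) w=9
  Add (0,5) w=10
  Skip (2,5) w=10 (creates cycle)
  Skip (2,4) w=11 (creates cycle)
  Skip (4,5) w=11 (creates cycle)
  Skip (3,5) w=15 (creates cycle)
MST weight = 39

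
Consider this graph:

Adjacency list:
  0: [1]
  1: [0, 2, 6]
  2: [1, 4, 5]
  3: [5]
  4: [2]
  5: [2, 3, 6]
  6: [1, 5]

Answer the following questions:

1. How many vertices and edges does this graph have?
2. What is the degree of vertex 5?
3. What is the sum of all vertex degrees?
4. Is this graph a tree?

Count: 7 vertices, 7 edges.
Vertex 5 has neighbors [2, 3, 6], degree = 3.
Handshaking lemma: 2 * 7 = 14.
A tree on 7 vertices has 6 edges. This graph has 7 edges (1 extra). Not a tree.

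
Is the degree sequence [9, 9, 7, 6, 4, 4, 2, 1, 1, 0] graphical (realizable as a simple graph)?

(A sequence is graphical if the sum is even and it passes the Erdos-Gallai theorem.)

Sum of degrees = 43. Sum is odd, so the sequence is NOT graphical.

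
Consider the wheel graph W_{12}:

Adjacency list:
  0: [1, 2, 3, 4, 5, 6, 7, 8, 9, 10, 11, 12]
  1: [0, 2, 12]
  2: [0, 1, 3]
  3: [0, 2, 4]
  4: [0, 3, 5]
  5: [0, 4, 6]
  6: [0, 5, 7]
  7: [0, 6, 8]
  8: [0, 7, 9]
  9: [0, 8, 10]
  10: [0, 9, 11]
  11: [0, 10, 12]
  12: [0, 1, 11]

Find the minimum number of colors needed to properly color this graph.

W_{12} = C_{12} plus a hub adjacent to every cycle vertex.
The outer cycle needs 2 colors (even cycle); the hub is adjacent to all of them so needs a fresh color.
Chromatic number = 2 + 1 = 3.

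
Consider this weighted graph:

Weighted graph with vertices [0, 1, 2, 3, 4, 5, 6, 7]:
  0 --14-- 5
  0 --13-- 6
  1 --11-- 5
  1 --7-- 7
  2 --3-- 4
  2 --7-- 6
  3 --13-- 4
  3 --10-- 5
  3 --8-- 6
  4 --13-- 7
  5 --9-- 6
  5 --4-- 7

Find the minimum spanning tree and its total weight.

Applying Kruskal's algorithm (sort edges by weight, add if no cycle):
  Add (2,4) w=3
  Add (5,7) w=4
  Add (1,7) w=7
  Add (2,6) w=7
  Add (3,6) w=8
  Add (5,6) w=9
  Skip (3,5) w=10 (creates cycle)
  Skip (1,5) w=11 (creates cycle)
  Add (0,6) w=13
  Skip (3,4) w=13 (creates cycle)
  Skip (4,7) w=13 (creates cycle)
  Skip (0,5) w=14 (creates cycle)
MST weight = 51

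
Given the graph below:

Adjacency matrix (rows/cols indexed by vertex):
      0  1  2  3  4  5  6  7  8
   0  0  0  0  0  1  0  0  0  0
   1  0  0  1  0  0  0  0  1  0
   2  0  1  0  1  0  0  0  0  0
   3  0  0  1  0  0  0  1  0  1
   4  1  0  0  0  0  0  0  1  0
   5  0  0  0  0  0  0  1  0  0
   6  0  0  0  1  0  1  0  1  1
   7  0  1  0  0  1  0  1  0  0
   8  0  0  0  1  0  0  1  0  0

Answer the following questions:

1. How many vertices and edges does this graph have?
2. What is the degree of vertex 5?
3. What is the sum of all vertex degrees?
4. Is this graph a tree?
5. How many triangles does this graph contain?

Count: 9 vertices, 10 edges.
Vertex 5 has neighbors [6], degree = 1.
Handshaking lemma: 2 * 10 = 20.
A tree on 9 vertices has 8 edges. This graph has 10 edges (2 extra). Not a tree.
Number of triangles = 1.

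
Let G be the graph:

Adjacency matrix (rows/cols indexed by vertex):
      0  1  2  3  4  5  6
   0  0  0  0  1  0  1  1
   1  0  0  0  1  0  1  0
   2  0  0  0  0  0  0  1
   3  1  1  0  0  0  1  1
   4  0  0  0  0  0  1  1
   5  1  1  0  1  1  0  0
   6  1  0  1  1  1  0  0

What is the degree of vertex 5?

Vertex 5 has neighbors [0, 1, 3, 4], so deg(5) = 4.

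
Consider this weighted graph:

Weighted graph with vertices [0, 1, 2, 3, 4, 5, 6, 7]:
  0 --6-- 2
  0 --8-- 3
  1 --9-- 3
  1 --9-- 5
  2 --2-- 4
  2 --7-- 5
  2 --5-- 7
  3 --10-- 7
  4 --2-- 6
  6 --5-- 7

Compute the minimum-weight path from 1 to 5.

Using Dijkstra's algorithm from vertex 1:
Shortest path: 1 -> 5
Total weight: 9 = 9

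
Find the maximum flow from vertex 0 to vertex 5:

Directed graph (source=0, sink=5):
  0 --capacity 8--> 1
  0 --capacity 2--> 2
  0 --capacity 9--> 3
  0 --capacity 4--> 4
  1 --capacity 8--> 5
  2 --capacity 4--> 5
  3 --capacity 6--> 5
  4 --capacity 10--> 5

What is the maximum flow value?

Computing max flow:
  Flow on (0->1): 8/8
  Flow on (0->2): 2/2
  Flow on (0->3): 6/9
  Flow on (0->4): 4/4
  Flow on (1->5): 8/8
  Flow on (2->5): 2/4
  Flow on (3->5): 6/6
  Flow on (4->5): 4/10
Maximum flow = 20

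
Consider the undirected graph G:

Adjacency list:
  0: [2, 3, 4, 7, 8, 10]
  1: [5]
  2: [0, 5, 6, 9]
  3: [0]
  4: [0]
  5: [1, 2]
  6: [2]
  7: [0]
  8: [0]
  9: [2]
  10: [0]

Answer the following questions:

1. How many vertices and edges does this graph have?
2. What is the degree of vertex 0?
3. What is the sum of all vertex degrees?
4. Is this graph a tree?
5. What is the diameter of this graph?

Count: 11 vertices, 10 edges.
Vertex 0 has neighbors [2, 3, 4, 7, 8, 10], degree = 6.
Handshaking lemma: 2 * 10 = 20.
A graph is a tree iff it is connected and has exactly n-1 edges. This graph is connected (all 11 vertices in one component) and has 11-1 = 10 edges. It is a tree.
Diameter (longest shortest path) = 4.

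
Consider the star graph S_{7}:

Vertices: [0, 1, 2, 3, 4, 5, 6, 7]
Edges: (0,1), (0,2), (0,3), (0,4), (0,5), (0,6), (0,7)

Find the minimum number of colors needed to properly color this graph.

S_{7} has one hub adjacent to 7 leaves; leaves are pairwise non-adjacent.
Color the hub 0 and every leaf 1.
Chromatic number = 2.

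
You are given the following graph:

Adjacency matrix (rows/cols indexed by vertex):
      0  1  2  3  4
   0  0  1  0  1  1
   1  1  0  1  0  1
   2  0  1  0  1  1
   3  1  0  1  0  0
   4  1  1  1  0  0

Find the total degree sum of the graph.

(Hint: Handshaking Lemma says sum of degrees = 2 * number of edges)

Count edges: 7 edges.
By Handshaking Lemma: sum of degrees = 2 * 7 = 14.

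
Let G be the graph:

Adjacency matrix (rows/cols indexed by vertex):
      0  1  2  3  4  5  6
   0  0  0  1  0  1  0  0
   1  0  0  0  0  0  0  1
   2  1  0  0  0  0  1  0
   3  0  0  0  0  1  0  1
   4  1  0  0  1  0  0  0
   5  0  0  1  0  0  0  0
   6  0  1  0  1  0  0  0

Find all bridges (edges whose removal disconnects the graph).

A bridge is an edge whose removal increases the number of connected components.
Bridges found: (0,2), (0,4), (1,6), (2,5), (3,4), (3,6)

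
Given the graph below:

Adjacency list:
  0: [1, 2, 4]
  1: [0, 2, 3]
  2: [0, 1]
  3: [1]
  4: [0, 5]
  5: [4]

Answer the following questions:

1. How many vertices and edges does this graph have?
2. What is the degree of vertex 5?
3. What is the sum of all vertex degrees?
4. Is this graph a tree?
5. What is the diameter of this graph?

Count: 6 vertices, 6 edges.
Vertex 5 has neighbors [4], degree = 1.
Handshaking lemma: 2 * 6 = 12.
A tree on 6 vertices has 5 edges. This graph has 6 edges (1 extra). Not a tree.
Diameter (longest shortest path) = 4.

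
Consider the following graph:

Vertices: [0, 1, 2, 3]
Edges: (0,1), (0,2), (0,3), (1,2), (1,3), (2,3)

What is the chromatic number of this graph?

The graph has a maximum clique of size 4 (lower bound on chromatic number).
A valid 4-coloring: {0: 0, 1: 1, 2: 2, 3: 3}.
Chromatic number = 4.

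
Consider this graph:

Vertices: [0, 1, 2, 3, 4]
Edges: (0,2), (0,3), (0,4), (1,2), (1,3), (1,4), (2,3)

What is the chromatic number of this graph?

The graph has a maximum clique of size 3 (lower bound on chromatic number).
A valid 3-coloring: {0: 0, 1: 0, 2: 1, 3: 2, 4: 1}.
Chromatic number = 3.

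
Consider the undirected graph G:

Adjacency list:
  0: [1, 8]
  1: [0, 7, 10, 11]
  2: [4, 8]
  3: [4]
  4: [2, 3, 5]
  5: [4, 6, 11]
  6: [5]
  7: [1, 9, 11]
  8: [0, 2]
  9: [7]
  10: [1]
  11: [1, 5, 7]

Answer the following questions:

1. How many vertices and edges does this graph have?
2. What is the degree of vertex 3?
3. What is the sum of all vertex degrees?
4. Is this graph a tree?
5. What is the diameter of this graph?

Count: 12 vertices, 13 edges.
Vertex 3 has neighbors [4], degree = 1.
Handshaking lemma: 2 * 13 = 26.
A tree on 12 vertices has 11 edges. This graph has 13 edges (2 extra). Not a tree.
Diameter (longest shortest path) = 5.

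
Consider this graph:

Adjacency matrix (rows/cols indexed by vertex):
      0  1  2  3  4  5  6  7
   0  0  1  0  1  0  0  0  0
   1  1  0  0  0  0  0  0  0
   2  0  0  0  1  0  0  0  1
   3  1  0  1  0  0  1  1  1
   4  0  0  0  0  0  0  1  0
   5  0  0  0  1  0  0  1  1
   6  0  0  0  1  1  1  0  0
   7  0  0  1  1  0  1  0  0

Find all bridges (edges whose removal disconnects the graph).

A bridge is an edge whose removal increases the number of connected components.
Bridges found: (0,1), (0,3), (4,6)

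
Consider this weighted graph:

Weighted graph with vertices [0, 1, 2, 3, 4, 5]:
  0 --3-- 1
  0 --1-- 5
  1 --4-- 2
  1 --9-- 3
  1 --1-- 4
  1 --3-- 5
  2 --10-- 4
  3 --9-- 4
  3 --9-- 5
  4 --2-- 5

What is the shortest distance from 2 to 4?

Using Dijkstra's algorithm from vertex 2:
Shortest path: 2 -> 1 -> 4
Total weight: 4 + 1 = 5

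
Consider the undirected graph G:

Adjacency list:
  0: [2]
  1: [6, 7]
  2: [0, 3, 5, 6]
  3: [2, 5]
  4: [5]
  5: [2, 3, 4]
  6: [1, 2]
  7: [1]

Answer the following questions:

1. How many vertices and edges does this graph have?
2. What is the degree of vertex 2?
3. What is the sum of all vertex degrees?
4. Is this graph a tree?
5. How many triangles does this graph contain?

Count: 8 vertices, 8 edges.
Vertex 2 has neighbors [0, 3, 5, 6], degree = 4.
Handshaking lemma: 2 * 8 = 16.
A tree on 8 vertices has 7 edges. This graph has 8 edges (1 extra). Not a tree.
Number of triangles = 1.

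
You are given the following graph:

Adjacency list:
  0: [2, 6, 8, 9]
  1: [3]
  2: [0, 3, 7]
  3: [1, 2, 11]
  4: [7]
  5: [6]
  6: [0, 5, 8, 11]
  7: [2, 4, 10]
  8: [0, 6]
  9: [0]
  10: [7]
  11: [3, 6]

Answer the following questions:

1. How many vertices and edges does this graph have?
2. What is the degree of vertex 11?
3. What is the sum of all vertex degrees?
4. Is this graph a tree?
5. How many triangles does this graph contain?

Count: 12 vertices, 13 edges.
Vertex 11 has neighbors [3, 6], degree = 2.
Handshaking lemma: 2 * 13 = 26.
A tree on 12 vertices has 11 edges. This graph has 13 edges (2 extra). Not a tree.
Number of triangles = 1.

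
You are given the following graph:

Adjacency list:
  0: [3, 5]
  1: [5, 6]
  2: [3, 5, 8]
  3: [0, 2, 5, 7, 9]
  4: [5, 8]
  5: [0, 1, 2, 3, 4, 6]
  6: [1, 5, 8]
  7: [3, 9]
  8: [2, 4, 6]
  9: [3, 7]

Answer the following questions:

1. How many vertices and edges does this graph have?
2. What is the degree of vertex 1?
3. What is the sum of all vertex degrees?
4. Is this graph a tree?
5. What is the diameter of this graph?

Count: 10 vertices, 15 edges.
Vertex 1 has neighbors [5, 6], degree = 2.
Handshaking lemma: 2 * 15 = 30.
A tree on 10 vertices has 9 edges. This graph has 15 edges (6 extra). Not a tree.
Diameter (longest shortest path) = 3.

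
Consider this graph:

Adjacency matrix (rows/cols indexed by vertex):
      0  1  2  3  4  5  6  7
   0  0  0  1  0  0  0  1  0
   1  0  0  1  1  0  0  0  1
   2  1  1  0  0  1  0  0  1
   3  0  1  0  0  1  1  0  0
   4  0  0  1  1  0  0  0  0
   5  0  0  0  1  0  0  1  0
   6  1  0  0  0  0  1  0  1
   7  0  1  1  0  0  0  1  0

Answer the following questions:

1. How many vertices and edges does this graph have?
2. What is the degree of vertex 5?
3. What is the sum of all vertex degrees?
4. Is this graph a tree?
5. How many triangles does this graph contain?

Count: 8 vertices, 11 edges.
Vertex 5 has neighbors [3, 6], degree = 2.
Handshaking lemma: 2 * 11 = 22.
A tree on 8 vertices has 7 edges. This graph has 11 edges (4 extra). Not a tree.
Number of triangles = 1.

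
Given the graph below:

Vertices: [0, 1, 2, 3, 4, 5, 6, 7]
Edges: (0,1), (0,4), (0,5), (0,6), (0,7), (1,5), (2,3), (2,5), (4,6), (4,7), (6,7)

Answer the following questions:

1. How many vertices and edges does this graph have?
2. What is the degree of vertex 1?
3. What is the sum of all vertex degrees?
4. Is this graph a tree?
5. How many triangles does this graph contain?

Count: 8 vertices, 11 edges.
Vertex 1 has neighbors [0, 5], degree = 2.
Handshaking lemma: 2 * 11 = 22.
A tree on 8 vertices has 7 edges. This graph has 11 edges (4 extra). Not a tree.
Number of triangles = 5.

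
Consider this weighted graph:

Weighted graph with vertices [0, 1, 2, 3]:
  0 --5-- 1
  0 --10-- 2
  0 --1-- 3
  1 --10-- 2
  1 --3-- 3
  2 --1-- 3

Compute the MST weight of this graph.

Applying Kruskal's algorithm (sort edges by weight, add if no cycle):
  Add (0,3) w=1
  Add (2,3) w=1
  Add (1,3) w=3
  Skip (0,1) w=5 (creates cycle)
  Skip (0,2) w=10 (creates cycle)
  Skip (1,2) w=10 (creates cycle)
MST weight = 5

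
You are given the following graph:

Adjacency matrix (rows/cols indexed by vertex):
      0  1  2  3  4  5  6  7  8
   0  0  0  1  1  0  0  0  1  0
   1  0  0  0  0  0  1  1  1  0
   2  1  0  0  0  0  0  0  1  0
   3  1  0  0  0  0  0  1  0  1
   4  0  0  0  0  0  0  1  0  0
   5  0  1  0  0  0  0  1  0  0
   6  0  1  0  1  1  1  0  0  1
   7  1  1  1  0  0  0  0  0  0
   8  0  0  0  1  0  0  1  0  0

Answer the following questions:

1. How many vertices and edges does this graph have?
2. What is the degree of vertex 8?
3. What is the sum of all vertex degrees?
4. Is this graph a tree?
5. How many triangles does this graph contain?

Count: 9 vertices, 12 edges.
Vertex 8 has neighbors [3, 6], degree = 2.
Handshaking lemma: 2 * 12 = 24.
A tree on 9 vertices has 8 edges. This graph has 12 edges (4 extra). Not a tree.
Number of triangles = 3.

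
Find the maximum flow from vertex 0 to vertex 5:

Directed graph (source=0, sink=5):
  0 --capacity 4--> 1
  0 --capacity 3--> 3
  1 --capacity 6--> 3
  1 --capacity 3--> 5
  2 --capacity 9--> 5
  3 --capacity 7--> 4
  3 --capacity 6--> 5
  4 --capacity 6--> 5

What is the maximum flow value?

Computing max flow:
  Flow on (0->1): 4/4
  Flow on (0->3): 3/3
  Flow on (1->3): 1/6
  Flow on (1->5): 3/3
  Flow on (3->5): 4/6
Maximum flow = 7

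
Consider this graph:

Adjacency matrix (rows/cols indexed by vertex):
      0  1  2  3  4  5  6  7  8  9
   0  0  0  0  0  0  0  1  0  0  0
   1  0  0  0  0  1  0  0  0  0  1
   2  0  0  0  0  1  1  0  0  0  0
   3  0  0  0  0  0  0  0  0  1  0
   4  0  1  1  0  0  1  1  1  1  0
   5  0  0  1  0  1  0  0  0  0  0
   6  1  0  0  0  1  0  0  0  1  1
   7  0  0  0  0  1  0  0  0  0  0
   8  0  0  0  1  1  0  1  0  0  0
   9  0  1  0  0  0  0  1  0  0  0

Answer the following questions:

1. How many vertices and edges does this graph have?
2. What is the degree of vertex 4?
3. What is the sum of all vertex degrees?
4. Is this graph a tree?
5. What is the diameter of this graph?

Count: 10 vertices, 12 edges.
Vertex 4 has neighbors [1, 2, 5, 6, 7, 8], degree = 6.
Handshaking lemma: 2 * 12 = 24.
A tree on 10 vertices has 9 edges. This graph has 12 edges (3 extra). Not a tree.
Diameter (longest shortest path) = 3.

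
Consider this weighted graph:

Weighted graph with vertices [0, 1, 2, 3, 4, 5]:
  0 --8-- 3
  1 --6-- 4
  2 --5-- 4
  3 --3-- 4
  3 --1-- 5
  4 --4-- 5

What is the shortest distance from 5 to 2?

Using Dijkstra's algorithm from vertex 5:
Shortest path: 5 -> 4 -> 2
Total weight: 4 + 5 = 9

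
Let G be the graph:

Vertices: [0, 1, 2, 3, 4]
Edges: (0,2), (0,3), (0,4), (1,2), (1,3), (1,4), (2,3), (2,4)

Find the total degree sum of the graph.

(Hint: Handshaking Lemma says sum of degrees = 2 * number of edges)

Count edges: 8 edges.
By Handshaking Lemma: sum of degrees = 2 * 8 = 16.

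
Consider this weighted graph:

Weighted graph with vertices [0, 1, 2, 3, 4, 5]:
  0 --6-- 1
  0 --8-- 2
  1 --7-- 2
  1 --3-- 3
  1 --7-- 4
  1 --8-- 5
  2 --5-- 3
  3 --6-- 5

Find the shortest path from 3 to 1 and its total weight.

Using Dijkstra's algorithm from vertex 3:
Shortest path: 3 -> 1
Total weight: 3 = 3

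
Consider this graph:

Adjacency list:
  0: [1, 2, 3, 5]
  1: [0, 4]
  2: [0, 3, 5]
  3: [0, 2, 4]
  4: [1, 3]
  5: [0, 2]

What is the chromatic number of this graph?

The graph has a maximum clique of size 3 (lower bound on chromatic number).
A valid 3-coloring: {0: 0, 1: 1, 2: 1, 3: 2, 4: 0, 5: 2}.
Chromatic number = 3.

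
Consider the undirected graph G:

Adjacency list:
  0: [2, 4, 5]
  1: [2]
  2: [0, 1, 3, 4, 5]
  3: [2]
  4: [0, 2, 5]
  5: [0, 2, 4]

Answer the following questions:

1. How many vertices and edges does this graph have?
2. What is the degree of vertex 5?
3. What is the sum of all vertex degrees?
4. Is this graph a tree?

Count: 6 vertices, 8 edges.
Vertex 5 has neighbors [0, 2, 4], degree = 3.
Handshaking lemma: 2 * 8 = 16.
A tree on 6 vertices has 5 edges. This graph has 8 edges (3 extra). Not a tree.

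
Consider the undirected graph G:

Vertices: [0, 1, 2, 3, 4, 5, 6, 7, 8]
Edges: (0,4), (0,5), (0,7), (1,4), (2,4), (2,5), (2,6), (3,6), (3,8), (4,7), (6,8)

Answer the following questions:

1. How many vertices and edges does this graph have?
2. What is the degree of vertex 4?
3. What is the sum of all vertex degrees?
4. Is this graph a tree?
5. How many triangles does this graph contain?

Count: 9 vertices, 11 edges.
Vertex 4 has neighbors [0, 1, 2, 7], degree = 4.
Handshaking lemma: 2 * 11 = 22.
A tree on 9 vertices has 8 edges. This graph has 11 edges (3 extra). Not a tree.
Number of triangles = 2.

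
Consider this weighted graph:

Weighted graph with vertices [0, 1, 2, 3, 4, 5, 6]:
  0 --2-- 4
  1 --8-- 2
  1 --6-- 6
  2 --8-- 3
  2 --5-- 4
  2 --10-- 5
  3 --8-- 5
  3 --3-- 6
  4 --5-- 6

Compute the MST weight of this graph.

Applying Kruskal's algorithm (sort edges by weight, add if no cycle):
  Add (0,4) w=2
  Add (3,6) w=3
  Add (2,4) w=5
  Add (4,6) w=5
  Add (1,6) w=6
  Skip (1,2) w=8 (creates cycle)
  Skip (2,3) w=8 (creates cycle)
  Add (3,5) w=8
  Skip (2,5) w=10 (creates cycle)
MST weight = 29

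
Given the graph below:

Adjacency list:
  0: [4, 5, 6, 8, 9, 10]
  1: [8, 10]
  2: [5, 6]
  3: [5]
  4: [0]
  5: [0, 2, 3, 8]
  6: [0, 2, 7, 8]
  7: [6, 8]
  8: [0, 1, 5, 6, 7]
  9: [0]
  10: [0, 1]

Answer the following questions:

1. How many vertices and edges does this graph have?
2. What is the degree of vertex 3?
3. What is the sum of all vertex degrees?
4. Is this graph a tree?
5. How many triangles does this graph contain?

Count: 11 vertices, 15 edges.
Vertex 3 has neighbors [5], degree = 1.
Handshaking lemma: 2 * 15 = 30.
A tree on 11 vertices has 10 edges. This graph has 15 edges (5 extra). Not a tree.
Number of triangles = 3.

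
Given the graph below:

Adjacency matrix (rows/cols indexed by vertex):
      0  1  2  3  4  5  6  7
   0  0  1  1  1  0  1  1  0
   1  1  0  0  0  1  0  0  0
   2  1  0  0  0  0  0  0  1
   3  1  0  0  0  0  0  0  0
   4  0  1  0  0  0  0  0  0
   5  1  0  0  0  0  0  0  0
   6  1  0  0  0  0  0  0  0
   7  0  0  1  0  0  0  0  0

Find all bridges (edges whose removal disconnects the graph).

A bridge is an edge whose removal increases the number of connected components.
Bridges found: (0,1), (0,2), (0,3), (0,5), (0,6), (1,4), (2,7)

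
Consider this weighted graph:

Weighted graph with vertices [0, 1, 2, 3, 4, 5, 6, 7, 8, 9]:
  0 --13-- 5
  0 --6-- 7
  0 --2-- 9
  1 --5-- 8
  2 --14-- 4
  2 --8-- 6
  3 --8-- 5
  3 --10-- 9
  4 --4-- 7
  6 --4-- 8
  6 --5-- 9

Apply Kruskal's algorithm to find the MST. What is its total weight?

Applying Kruskal's algorithm (sort edges by weight, add if no cycle):
  Add (0,9) w=2
  Add (4,7) w=4
  Add (6,8) w=4
  Add (1,8) w=5
  Add (6,9) w=5
  Add (0,7) w=6
  Add (2,6) w=8
  Add (3,5) w=8
  Add (3,9) w=10
  Skip (0,5) w=13 (creates cycle)
  Skip (2,4) w=14 (creates cycle)
MST weight = 52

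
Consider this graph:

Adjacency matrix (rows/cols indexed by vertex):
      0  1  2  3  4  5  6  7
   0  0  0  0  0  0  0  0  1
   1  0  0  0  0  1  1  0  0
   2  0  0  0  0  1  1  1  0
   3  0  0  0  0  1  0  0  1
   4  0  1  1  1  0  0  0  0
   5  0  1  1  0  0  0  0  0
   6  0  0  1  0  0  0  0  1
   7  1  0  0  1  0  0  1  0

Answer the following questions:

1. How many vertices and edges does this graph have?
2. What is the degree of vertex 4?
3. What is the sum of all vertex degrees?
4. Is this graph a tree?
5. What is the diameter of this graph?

Count: 8 vertices, 9 edges.
Vertex 4 has neighbors [1, 2, 3], degree = 3.
Handshaking lemma: 2 * 9 = 18.
A tree on 8 vertices has 7 edges. This graph has 9 edges (2 extra). Not a tree.
Diameter (longest shortest path) = 4.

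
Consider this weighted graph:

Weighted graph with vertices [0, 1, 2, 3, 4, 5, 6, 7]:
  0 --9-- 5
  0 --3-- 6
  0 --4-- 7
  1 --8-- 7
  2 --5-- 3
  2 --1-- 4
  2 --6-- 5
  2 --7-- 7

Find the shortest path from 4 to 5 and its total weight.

Using Dijkstra's algorithm from vertex 4:
Shortest path: 4 -> 2 -> 5
Total weight: 1 + 6 = 7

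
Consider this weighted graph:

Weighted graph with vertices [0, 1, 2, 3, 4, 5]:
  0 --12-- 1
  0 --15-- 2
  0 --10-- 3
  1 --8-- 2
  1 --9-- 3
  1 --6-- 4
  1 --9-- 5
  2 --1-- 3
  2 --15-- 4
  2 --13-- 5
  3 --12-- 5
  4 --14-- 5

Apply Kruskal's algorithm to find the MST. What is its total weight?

Applying Kruskal's algorithm (sort edges by weight, add if no cycle):
  Add (2,3) w=1
  Add (1,4) w=6
  Add (1,2) w=8
  Add (1,5) w=9
  Skip (1,3) w=9 (creates cycle)
  Add (0,3) w=10
  Skip (0,1) w=12 (creates cycle)
  Skip (3,5) w=12 (creates cycle)
  Skip (2,5) w=13 (creates cycle)
  Skip (4,5) w=14 (creates cycle)
  Skip (0,2) w=15 (creates cycle)
  Skip (2,4) w=15 (creates cycle)
MST weight = 34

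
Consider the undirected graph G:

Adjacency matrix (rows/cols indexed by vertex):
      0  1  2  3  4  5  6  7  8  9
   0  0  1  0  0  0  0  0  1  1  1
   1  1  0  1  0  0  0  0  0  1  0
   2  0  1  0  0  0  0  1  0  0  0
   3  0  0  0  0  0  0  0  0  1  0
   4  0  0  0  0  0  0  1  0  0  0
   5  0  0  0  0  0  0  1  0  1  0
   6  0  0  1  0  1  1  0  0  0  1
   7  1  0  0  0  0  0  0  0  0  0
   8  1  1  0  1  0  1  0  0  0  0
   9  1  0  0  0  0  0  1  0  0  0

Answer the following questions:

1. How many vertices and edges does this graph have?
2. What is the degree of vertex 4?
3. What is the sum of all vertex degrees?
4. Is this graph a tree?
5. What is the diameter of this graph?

Count: 10 vertices, 12 edges.
Vertex 4 has neighbors [6], degree = 1.
Handshaking lemma: 2 * 12 = 24.
A tree on 10 vertices has 9 edges. This graph has 12 edges (3 extra). Not a tree.
Diameter (longest shortest path) = 4.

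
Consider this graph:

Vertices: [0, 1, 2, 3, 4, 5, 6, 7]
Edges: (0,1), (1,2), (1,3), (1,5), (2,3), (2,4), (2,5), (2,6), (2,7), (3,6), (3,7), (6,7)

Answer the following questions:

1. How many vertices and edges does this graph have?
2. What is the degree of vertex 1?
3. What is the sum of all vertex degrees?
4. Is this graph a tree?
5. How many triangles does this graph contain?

Count: 8 vertices, 12 edges.
Vertex 1 has neighbors [0, 2, 3, 5], degree = 4.
Handshaking lemma: 2 * 12 = 24.
A tree on 8 vertices has 7 edges. This graph has 12 edges (5 extra). Not a tree.
Number of triangles = 6.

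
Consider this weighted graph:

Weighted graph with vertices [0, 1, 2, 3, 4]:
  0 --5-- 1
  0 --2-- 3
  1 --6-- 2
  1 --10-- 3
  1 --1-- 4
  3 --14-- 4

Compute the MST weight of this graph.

Applying Kruskal's algorithm (sort edges by weight, add if no cycle):
  Add (1,4) w=1
  Add (0,3) w=2
  Add (0,1) w=5
  Add (1,2) w=6
  Skip (1,3) w=10 (creates cycle)
  Skip (3,4) w=14 (creates cycle)
MST weight = 14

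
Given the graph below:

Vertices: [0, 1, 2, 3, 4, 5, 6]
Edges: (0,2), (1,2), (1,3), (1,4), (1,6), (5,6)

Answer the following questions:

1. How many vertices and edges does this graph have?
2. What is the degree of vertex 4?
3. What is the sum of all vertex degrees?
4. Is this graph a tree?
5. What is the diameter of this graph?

Count: 7 vertices, 6 edges.
Vertex 4 has neighbors [1], degree = 1.
Handshaking lemma: 2 * 6 = 12.
A graph is a tree iff it is connected and has exactly n-1 edges. This graph is connected (all 7 vertices in one component) and has 7-1 = 6 edges. It is a tree.
Diameter (longest shortest path) = 4.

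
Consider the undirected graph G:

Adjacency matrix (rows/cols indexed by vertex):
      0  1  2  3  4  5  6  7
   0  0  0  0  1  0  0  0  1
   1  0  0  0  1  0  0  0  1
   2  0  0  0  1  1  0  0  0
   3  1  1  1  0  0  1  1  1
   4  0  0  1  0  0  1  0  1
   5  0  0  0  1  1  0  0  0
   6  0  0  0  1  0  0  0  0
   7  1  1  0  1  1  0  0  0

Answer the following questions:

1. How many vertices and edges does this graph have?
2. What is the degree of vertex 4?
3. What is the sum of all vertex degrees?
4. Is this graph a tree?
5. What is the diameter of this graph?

Count: 8 vertices, 11 edges.
Vertex 4 has neighbors [2, 5, 7], degree = 3.
Handshaking lemma: 2 * 11 = 22.
A tree on 8 vertices has 7 edges. This graph has 11 edges (4 extra). Not a tree.
Diameter (longest shortest path) = 3.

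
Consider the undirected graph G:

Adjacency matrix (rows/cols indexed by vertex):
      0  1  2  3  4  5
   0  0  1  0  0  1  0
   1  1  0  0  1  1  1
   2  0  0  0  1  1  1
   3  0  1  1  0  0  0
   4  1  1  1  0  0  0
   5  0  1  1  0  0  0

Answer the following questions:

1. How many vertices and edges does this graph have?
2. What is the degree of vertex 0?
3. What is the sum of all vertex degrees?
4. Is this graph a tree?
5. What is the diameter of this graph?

Count: 6 vertices, 8 edges.
Vertex 0 has neighbors [1, 4], degree = 2.
Handshaking lemma: 2 * 8 = 16.
A tree on 6 vertices has 5 edges. This graph has 8 edges (3 extra). Not a tree.
Diameter (longest shortest path) = 2.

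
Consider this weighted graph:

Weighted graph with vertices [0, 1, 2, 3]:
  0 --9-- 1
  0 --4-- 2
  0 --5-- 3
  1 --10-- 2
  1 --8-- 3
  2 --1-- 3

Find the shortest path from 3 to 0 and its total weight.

Using Dijkstra's algorithm from vertex 3:
Shortest path: 3 -> 0
Total weight: 5 = 5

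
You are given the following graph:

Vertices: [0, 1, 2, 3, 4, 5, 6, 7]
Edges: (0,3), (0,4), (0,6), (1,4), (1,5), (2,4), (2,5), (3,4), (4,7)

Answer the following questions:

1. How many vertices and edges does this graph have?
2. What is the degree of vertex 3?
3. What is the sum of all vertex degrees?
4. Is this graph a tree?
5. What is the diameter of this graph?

Count: 8 vertices, 9 edges.
Vertex 3 has neighbors [0, 4], degree = 2.
Handshaking lemma: 2 * 9 = 18.
A tree on 8 vertices has 7 edges. This graph has 9 edges (2 extra). Not a tree.
Diameter (longest shortest path) = 4.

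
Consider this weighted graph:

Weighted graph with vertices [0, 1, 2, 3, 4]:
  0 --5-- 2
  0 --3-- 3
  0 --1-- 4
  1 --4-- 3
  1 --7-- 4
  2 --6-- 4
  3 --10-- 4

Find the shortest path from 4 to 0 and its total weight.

Using Dijkstra's algorithm from vertex 4:
Shortest path: 4 -> 0
Total weight: 1 = 1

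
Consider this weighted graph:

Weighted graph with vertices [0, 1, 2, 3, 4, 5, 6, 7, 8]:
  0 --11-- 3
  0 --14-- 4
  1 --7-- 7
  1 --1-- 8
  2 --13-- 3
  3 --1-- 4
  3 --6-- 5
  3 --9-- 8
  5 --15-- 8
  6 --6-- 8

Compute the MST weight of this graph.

Applying Kruskal's algorithm (sort edges by weight, add if no cycle):
  Add (1,8) w=1
  Add (3,4) w=1
  Add (3,5) w=6
  Add (6,8) w=6
  Add (1,7) w=7
  Add (3,8) w=9
  Add (0,3) w=11
  Add (2,3) w=13
  Skip (0,4) w=14 (creates cycle)
  Skip (5,8) w=15 (creates cycle)
MST weight = 54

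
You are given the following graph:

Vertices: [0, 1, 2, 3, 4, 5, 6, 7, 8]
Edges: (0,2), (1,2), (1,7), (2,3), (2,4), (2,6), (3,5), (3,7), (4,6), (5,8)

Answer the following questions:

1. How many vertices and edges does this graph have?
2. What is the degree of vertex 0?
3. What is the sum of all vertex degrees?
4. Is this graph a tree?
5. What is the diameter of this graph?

Count: 9 vertices, 10 edges.
Vertex 0 has neighbors [2], degree = 1.
Handshaking lemma: 2 * 10 = 20.
A tree on 9 vertices has 8 edges. This graph has 10 edges (2 extra). Not a tree.
Diameter (longest shortest path) = 4.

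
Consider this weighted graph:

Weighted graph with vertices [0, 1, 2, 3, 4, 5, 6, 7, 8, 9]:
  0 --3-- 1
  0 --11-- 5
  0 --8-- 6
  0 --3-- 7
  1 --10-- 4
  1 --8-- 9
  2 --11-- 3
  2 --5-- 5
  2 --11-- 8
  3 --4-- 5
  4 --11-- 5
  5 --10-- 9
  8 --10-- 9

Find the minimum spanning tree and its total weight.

Applying Kruskal's algorithm (sort edges by weight, add if no cycle):
  Add (0,1) w=3
  Add (0,7) w=3
  Add (3,5) w=4
  Add (2,5) w=5
  Add (0,6) w=8
  Add (1,9) w=8
  Add (1,4) w=10
  Add (5,9) w=10
  Add (8,9) w=10
  Skip (0,5) w=11 (creates cycle)
  Skip (2,3) w=11 (creates cycle)
  Skip (2,8) w=11 (creates cycle)
  Skip (4,5) w=11 (creates cycle)
MST weight = 61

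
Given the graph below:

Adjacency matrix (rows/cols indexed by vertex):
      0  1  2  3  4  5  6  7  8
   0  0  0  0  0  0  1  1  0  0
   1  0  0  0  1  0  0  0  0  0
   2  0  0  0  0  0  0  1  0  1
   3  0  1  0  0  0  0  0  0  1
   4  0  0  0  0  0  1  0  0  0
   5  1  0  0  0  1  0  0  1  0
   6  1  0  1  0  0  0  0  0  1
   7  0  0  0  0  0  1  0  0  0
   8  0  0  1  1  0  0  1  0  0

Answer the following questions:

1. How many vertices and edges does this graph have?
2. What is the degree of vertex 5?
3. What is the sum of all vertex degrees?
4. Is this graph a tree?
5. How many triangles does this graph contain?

Count: 9 vertices, 9 edges.
Vertex 5 has neighbors [0, 4, 7], degree = 3.
Handshaking lemma: 2 * 9 = 18.
A tree on 9 vertices has 8 edges. This graph has 9 edges (1 extra). Not a tree.
Number of triangles = 1.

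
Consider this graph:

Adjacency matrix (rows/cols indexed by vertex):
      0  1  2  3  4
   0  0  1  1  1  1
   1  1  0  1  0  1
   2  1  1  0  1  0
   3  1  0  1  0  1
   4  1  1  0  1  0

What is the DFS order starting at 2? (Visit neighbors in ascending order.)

DFS from vertex 2 (neighbors processed in ascending order):
Visit order: 2, 0, 1, 4, 3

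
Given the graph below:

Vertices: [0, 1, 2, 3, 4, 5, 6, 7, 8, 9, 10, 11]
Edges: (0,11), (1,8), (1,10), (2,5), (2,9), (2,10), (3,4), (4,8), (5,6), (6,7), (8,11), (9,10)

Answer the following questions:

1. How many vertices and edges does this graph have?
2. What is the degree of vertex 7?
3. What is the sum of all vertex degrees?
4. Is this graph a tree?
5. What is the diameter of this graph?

Count: 12 vertices, 12 edges.
Vertex 7 has neighbors [6], degree = 1.
Handshaking lemma: 2 * 12 = 24.
A tree on 12 vertices has 11 edges. This graph has 12 edges (1 extra). Not a tree.
Diameter (longest shortest path) = 8.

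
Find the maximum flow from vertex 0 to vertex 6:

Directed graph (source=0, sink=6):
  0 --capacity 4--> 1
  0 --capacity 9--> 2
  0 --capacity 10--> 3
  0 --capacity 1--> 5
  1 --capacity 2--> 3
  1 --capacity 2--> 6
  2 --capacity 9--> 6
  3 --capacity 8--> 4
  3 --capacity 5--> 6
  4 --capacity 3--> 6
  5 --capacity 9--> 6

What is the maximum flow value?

Computing max flow:
  Flow on (0->1): 2/4
  Flow on (0->2): 9/9
  Flow on (0->3): 8/10
  Flow on (0->5): 1/1
  Flow on (1->6): 2/2
  Flow on (2->6): 9/9
  Flow on (3->4): 3/8
  Flow on (3->6): 5/5
  Flow on (4->6): 3/3
  Flow on (5->6): 1/9
Maximum flow = 20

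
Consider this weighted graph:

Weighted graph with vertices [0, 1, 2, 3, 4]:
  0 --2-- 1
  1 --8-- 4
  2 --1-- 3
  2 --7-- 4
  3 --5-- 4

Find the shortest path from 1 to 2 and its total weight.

Using Dijkstra's algorithm from vertex 1:
Shortest path: 1 -> 4 -> 3 -> 2
Total weight: 8 + 5 + 1 = 14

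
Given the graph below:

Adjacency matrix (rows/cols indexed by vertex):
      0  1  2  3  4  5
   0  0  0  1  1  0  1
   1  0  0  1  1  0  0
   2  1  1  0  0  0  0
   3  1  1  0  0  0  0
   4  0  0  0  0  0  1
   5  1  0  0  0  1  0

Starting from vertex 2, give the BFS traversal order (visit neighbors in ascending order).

BFS from vertex 2 (neighbors processed in ascending order):
Visit order: 2, 0, 1, 3, 5, 4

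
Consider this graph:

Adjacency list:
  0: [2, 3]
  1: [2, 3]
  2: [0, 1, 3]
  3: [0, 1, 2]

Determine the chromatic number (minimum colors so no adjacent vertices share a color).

The graph has a maximum clique of size 3 (lower bound on chromatic number).
A valid 3-coloring: {0: 2, 1: 2, 2: 0, 3: 1}.
Chromatic number = 3.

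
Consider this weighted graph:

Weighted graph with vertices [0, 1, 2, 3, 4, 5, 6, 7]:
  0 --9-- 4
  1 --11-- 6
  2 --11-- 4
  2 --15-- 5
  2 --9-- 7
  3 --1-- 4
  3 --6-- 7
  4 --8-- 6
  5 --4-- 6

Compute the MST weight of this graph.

Applying Kruskal's algorithm (sort edges by weight, add if no cycle):
  Add (3,4) w=1
  Add (5,6) w=4
  Add (3,7) w=6
  Add (4,6) w=8
  Add (0,4) w=9
  Add (2,7) w=9
  Add (1,6) w=11
  Skip (2,4) w=11 (creates cycle)
  Skip (2,5) w=15 (creates cycle)
MST weight = 48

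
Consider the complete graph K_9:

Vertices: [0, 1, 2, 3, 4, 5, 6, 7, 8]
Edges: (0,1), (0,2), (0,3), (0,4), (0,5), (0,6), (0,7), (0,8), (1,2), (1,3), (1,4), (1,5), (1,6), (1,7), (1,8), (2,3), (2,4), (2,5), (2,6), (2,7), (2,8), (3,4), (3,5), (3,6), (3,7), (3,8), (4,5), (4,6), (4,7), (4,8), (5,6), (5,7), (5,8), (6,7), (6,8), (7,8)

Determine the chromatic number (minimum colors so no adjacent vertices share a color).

In K_9, every vertex is adjacent to every other vertex.
Each vertex needs a unique color.
Chromatic number = 9.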